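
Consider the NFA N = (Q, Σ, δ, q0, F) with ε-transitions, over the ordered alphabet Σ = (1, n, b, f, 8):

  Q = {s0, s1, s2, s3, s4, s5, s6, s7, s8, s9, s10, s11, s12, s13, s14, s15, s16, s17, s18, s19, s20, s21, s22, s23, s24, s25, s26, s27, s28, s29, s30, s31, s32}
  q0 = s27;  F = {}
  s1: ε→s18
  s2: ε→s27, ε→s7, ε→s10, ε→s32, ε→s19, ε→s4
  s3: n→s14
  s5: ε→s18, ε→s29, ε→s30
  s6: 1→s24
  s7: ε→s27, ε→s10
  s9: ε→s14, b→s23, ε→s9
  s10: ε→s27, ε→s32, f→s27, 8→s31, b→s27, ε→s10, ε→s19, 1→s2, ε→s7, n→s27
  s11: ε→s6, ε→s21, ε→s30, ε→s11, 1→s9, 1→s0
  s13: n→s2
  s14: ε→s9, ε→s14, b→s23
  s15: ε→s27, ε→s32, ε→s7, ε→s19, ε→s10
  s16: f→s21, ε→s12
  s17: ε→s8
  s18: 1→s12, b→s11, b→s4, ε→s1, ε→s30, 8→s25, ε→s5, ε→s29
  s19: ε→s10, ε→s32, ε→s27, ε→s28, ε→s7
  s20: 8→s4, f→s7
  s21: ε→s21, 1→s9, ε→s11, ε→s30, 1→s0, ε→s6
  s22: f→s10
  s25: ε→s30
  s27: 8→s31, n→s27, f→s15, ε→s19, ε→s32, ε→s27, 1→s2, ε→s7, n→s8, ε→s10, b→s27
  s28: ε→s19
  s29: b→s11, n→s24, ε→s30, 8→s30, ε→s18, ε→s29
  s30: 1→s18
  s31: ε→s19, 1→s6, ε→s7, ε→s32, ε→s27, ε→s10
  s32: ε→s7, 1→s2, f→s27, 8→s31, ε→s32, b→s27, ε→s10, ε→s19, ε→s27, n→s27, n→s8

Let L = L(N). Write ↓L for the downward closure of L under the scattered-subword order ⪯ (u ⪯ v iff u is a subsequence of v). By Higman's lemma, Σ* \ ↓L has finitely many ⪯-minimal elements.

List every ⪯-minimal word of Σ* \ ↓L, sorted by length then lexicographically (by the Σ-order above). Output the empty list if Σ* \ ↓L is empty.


|Q|=33, |F|=0, |δ|=104 (65 ε).
min D↑ (1 st, q0=0, F={0}): 0:1→0,n→0,b→0,f→0,8→0.
ε ∈ L(D↑) — L = ∅.

A = [ε].


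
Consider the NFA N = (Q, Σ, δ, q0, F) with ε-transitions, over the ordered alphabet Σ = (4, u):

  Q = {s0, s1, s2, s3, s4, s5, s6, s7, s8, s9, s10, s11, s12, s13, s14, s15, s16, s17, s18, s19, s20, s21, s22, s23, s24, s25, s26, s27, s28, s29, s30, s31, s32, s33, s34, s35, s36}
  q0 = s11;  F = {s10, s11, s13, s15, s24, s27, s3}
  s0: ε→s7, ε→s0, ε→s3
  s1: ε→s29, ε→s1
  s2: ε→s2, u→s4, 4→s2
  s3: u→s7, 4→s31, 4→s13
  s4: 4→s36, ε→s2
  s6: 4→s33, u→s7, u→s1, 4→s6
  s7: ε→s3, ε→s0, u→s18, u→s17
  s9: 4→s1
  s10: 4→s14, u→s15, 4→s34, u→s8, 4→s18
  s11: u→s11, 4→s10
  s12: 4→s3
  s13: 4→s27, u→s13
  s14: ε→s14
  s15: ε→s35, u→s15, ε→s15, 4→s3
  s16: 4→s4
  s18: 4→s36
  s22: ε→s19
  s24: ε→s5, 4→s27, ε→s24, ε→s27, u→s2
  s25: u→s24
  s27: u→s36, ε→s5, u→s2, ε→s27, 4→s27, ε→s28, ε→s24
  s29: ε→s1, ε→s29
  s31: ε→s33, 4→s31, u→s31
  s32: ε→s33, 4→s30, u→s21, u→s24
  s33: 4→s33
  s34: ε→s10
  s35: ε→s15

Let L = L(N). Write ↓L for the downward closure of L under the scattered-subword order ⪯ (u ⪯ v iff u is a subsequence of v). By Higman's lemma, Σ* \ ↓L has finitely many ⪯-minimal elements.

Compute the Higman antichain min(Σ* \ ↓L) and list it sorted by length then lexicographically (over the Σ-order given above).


min(Σ*\↓L) = [4u444u].

|Q|=37, |F|=7, |δ|=65 (26 ε).
min D↑ (7 st, q0=0, F={6}): 0:4→1,u→0 1:4→1,u→2 2:4→3,u→2 3:4→4,u→3 4:4→5,u→4 5:4→5,u→6 6:4→6,u→6 (ε-aug+det+¬).
'4u444u': N↓-sim [22, 21, 18, 15, 10, 9, 5] end={s2,s31,s33,s36,s4} rej; 6/6 del acc.
1 minimals (antichain).


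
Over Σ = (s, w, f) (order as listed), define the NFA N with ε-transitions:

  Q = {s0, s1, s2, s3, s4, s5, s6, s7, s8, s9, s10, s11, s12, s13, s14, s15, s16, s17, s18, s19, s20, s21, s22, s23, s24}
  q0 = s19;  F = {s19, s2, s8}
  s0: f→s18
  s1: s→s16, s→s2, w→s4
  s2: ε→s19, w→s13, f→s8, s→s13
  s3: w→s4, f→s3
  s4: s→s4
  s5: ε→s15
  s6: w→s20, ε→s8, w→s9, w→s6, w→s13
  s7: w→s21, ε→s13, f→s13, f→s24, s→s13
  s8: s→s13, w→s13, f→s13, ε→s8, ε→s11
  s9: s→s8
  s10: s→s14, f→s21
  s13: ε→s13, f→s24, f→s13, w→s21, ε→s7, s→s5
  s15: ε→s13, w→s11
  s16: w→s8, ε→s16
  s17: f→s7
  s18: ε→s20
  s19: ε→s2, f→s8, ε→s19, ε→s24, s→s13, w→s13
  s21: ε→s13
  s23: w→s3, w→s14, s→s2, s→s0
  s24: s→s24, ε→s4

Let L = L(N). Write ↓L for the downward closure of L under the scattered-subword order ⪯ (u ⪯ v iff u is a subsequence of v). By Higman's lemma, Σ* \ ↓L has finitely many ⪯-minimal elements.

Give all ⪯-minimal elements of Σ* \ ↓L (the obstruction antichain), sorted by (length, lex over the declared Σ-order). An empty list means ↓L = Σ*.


Antichain: [s, w, ff].

|Q|=25, |F|=3, |δ|=55 (16 ε).
min D↑ (3 st, q0=0, F={1}): 0:s→1,w→1,f→2 1:s→1,w→1,f→1 2:s→1,w→1,f→1 (ε-aug+det+¬).
's': N↓-sim [11, 8] end={s11,s13,s15,s21,s24,s4,s5,s7} — reject; 1/1 del acc.
'w': run [11, 8] end={s11,s13,s15,s21,s24,s4,s5,s7} ∉↓L; 1/1 del acc.
'ff': |S_i|=[11, 9, 8] end={s11,s13,s15,s21,s24,s4,s5,s7} ∉↓L; 2/2 single-dels accept.
3 words, ⪯-incomp.


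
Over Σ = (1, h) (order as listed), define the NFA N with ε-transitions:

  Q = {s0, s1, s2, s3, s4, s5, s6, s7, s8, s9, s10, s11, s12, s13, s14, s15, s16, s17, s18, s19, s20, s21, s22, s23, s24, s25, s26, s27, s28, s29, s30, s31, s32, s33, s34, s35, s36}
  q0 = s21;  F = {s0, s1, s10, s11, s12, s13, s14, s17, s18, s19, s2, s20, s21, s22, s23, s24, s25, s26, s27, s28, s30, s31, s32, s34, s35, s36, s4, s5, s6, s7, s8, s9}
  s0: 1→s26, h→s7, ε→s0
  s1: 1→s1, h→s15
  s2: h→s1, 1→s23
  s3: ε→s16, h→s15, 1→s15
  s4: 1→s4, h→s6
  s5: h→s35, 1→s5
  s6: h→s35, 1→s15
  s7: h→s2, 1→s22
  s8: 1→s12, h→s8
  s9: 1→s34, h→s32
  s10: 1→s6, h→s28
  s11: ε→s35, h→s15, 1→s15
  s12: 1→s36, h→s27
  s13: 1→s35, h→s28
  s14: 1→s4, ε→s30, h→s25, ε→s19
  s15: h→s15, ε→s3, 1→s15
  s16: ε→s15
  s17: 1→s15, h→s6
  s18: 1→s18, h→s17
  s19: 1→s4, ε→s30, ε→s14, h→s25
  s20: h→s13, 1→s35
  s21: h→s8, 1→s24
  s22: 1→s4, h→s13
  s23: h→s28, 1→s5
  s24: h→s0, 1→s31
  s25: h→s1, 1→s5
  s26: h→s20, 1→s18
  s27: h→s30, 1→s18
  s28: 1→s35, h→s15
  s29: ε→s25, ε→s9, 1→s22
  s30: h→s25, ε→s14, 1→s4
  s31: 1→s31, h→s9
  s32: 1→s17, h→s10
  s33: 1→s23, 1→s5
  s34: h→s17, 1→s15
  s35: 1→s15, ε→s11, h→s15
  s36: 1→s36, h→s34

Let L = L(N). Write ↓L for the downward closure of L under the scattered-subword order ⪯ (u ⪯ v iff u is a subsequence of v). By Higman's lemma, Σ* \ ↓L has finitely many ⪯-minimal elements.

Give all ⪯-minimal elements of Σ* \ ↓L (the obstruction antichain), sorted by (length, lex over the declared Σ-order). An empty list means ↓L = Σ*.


Antichain: [11h11, h11h1, 1h1h1h, 1hhhhh].

|Q|=37, |F|=32, |δ|=84 (13 ε).
min D↑ (30 st, q0=0, F={18}): 0:1→1,h→2 1:1→3,h→4 2:1→5,h→2 3:1→3,h→6 4:1→7,h→8 5:1→9,h→10 6:1→11,h→12 7:1→13,h→14 8:1→15,h→16 9:1→9,h→11 10:1→13,h→17 11:1→18,h→19 12:1→19,h→20 13:1→13,h→19 14:1→21,h→22 15:1→23,h→22 16:1→24,h→25 17:1→23,h→26 18:1→18,h→18 19:1→18,h→27 20:1→27,h→28 21:1→18,h→18 22:1→21,h→28 23:1→23,h→27 24:1→29,h→28 25:1→25,h→18 26:1→29,h→25 27:1→18,h→21 28:1→21,h→18 29:1→29,h→21.
'11h11': |S_i|=[35, 33, 23, 14, 8, 3] end={s15,s16,s3} ∉↓L; 5/5 single-dels accept.
'h11h1': N↓-sim [35, 32, 25, 13, 8, 3] end={s15,s16,s3} ∉↓L; 5/5 deletions ∈↓L.
'1h1h1h': run [35, 33, 29, 18, 10, 5, 3] end={s15,s16,s3} — reject; 6/6 single-dels accept.
'1hhhhh': run [35, 33, 29, 23, 14, 7, 3] end={s15,s16,s3} rej; 6/6 deletions ∈↓L.
4 obstructions.


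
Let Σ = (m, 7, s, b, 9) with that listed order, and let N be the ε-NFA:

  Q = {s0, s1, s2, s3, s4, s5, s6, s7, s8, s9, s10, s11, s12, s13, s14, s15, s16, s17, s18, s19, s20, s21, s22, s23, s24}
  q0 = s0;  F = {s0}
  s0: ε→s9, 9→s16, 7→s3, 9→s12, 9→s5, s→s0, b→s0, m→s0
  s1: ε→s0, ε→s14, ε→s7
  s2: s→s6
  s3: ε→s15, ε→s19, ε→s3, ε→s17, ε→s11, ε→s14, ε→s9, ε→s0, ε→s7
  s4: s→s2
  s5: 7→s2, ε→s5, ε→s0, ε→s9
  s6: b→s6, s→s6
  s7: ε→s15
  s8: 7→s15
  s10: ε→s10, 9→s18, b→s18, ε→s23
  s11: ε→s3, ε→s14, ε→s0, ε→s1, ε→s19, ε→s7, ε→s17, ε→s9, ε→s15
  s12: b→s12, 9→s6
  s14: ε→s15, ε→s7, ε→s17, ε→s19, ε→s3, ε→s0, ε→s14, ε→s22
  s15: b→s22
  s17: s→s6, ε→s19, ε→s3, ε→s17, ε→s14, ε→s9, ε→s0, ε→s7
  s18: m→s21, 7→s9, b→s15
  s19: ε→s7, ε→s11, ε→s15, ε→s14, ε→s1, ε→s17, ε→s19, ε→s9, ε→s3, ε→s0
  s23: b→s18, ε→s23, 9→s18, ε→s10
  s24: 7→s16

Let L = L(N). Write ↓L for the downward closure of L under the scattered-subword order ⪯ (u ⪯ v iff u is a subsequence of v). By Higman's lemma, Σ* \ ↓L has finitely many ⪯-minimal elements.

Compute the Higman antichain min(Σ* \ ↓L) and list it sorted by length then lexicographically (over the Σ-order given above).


|Q|=25, |F|=1, |δ|=80 (55 ε).
min D↑ (1 st, q0=0, F={}): 0:m→0,7→0,s→0,b→0,9→0.
L(D↑) = ∅; no obstructions.

Antichain: [].


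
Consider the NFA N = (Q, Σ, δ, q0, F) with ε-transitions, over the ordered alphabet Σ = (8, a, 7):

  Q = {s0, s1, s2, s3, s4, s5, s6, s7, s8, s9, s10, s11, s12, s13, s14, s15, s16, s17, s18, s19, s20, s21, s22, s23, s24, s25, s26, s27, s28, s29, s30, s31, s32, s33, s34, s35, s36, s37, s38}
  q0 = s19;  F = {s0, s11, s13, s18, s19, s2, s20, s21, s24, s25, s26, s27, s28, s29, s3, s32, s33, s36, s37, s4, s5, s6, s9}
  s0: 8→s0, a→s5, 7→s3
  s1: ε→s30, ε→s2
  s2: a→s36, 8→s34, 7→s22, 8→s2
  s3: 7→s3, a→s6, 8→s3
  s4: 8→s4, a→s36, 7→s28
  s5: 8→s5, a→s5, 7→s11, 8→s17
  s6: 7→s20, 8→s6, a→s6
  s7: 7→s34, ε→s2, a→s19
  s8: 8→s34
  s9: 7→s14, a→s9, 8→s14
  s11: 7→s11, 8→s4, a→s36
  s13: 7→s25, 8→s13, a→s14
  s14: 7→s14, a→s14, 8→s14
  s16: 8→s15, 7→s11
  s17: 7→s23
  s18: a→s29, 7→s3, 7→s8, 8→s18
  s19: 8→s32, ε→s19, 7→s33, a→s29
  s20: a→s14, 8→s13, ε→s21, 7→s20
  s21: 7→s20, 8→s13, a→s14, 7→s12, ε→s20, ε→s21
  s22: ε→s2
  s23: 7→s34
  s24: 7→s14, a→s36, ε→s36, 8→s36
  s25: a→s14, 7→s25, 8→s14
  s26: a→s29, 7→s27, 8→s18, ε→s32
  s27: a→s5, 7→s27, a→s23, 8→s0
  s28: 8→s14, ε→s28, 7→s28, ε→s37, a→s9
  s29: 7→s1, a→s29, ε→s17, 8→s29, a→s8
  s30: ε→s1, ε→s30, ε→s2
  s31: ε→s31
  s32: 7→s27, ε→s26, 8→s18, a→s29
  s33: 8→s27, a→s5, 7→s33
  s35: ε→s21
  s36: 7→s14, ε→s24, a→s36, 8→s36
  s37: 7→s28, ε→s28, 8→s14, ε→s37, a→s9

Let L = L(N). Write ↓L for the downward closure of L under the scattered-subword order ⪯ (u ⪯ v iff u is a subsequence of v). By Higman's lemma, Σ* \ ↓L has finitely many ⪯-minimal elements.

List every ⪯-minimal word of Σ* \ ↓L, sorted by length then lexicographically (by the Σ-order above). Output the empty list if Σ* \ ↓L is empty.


min(Σ*\↓L) = [a7a7, 887a7a, 7a7878].

|Q|=39, |F|=23, |δ|=107 (22 ε).
min D↑ (20 st, q0=0, F={13}): 0:8→1,a→2,7→3 1:8→4,a→2,7→5 2:8→2,a→2,7→6 3:8→5,a→7,7→3 4:8→4,a→2,7→8 5:8→9,a→7,7→5 6:8→6,a→10,7→6 7:8→7,a→7,7→11 8:8→8,a→12,7→8 9:8→9,a→7,7→8 10:8→10,a→10,7→13 11:8→14,a→10,7→11 12:8→12,a→12,7→15 13:8→13,a→13,7→13 14:8→14,a→10,7→16 15:8→17,a→13,7→15 16:8→13,a→18,7→16 17:8→17,a→13,7→19 18:8→13,a→18,7→13 19:8→13,a→13,7→19 [Hopcroft].
'a7a7': |S_i|=[32, 24, 19, 4, 1] end={s14} ∉↓L; 4/4 del acc.
'887a7a': |S_i|=[32, 30, 27, 22, 10, 6, 1] end={s14} rej; 6/6 single-dels accept.
'7a7878': |S_i|=[32, 27, 18, 15, 9, 5, 1] end={s14} rej; 6/6 single-dels accept.
3 minimals (antichain).


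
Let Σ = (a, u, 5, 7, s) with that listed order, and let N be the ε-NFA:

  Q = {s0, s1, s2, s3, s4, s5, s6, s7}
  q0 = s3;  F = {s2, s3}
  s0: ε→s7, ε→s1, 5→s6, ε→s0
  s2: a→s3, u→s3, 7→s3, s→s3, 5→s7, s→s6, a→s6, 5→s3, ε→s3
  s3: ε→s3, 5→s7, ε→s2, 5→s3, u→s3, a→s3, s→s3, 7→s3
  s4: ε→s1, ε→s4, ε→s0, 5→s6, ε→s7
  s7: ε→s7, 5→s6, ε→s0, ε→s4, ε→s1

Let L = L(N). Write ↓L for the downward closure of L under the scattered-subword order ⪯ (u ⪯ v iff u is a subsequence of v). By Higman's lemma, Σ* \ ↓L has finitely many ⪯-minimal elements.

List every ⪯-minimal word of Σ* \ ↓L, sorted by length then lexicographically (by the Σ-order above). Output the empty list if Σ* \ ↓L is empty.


A = [].

|Q|=8, |F|=2, |δ|=31 (14 ε).
min D↑ (1 st, q0=0, F={}): 0:a→0,u→0,5→0,7→0,s→0 (ε-aug+det+¬).
L(D↑) = ∅ ⇒ ↓L = Σ*.


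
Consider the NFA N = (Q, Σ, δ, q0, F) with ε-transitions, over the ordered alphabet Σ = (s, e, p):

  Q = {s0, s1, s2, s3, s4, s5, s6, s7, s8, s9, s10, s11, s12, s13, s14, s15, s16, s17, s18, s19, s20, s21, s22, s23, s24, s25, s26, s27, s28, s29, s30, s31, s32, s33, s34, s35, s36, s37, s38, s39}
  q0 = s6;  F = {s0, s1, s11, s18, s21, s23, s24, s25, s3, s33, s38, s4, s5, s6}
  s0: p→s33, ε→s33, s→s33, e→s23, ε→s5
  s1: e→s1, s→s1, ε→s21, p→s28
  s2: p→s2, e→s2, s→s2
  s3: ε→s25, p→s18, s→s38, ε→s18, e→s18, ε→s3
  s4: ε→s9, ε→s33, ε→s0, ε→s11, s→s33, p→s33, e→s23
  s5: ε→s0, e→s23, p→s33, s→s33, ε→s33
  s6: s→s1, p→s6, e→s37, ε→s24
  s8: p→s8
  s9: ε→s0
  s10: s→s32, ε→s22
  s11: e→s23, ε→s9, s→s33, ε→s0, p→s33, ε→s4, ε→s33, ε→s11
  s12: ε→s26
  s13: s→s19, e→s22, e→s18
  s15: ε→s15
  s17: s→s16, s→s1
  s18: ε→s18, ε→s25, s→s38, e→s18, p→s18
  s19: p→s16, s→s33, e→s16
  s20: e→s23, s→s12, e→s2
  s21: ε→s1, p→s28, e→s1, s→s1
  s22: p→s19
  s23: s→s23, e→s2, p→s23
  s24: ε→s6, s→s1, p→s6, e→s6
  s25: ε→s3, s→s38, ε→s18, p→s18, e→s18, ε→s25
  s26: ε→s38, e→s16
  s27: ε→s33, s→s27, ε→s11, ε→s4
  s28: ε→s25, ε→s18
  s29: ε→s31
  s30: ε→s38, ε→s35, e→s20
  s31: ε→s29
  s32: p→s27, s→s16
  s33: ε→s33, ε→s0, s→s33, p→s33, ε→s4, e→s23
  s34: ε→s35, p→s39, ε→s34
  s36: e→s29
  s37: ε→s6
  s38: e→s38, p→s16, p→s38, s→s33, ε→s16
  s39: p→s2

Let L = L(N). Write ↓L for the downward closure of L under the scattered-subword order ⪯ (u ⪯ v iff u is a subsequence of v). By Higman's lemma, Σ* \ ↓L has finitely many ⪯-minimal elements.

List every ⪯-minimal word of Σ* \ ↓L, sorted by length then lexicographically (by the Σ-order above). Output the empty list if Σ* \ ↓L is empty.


min(Σ*\↓L) = [spssee].

|Q|=40, |F|=14, |δ|=114 (46 ε).
min D↑ (7 st, q0=0, F={6}): 0:s→1,e→0,p→0 1:s→1,e→1,p→2 2:s→3,e→2,p→2 3:s→4,e→3,p→3 4:s→4,e→5,p→4 5:s→5,e→6,p→5 6:s→6,e→6,p→6.
'spssee': run [19, 16, 14, 10, 8, 2, 1] end={s2} rej; 6/6 del acc.
1 minimals (antichain).


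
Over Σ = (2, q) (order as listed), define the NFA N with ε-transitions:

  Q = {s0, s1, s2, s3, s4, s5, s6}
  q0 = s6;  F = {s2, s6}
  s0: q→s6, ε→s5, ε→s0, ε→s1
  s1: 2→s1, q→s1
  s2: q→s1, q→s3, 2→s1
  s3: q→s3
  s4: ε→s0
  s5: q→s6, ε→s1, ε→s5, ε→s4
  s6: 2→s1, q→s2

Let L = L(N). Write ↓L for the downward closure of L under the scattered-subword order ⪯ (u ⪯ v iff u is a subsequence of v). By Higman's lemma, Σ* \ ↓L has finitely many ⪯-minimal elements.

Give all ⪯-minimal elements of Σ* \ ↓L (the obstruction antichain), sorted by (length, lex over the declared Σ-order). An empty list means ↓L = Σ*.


|Q|=7, |F|=2, |δ|=17 (7 ε).
min D↑ (3 st, q0=0, F={1}): 0:2→1,q→2 1:2→1,q→1 2:2→1,q→1.
'2': N↓-sim [4, 1] end={s1} ∉↓L; 1/1 del acc.
'qq': |S_i|=[4, 3, 2] end={s1,s3} rej; 2/2 del acc.
2 obstructions.

Antichain: [2, qq].


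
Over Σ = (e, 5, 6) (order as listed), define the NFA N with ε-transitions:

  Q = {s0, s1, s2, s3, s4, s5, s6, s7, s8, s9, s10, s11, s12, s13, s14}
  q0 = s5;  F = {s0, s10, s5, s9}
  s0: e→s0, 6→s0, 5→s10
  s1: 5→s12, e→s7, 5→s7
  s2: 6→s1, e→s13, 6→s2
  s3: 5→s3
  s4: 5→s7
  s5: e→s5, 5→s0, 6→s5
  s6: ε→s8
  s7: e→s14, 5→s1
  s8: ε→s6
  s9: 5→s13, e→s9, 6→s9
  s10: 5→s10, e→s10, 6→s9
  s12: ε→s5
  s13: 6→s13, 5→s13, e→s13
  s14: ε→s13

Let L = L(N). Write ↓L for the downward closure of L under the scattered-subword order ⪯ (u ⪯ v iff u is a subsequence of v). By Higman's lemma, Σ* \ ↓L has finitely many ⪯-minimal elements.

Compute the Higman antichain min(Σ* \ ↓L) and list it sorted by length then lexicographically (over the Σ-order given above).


Antichain: [5565].

|Q|=15, |F|=4, |δ|=29 (4 ε).
min D↑ (5 st, q0=0, F={4}): 0:e→0,5→1,6→0 1:e→1,5→2,6→1 2:e→2,5→2,6→3 3:e→3,5→4,6→3 4:e→4,5→4,6→4.
'5565': |S_i|=[5, 4, 3, 2, 1] end={s13} — reject; 4/4 del acc.
1 words, ⪯-incomp.


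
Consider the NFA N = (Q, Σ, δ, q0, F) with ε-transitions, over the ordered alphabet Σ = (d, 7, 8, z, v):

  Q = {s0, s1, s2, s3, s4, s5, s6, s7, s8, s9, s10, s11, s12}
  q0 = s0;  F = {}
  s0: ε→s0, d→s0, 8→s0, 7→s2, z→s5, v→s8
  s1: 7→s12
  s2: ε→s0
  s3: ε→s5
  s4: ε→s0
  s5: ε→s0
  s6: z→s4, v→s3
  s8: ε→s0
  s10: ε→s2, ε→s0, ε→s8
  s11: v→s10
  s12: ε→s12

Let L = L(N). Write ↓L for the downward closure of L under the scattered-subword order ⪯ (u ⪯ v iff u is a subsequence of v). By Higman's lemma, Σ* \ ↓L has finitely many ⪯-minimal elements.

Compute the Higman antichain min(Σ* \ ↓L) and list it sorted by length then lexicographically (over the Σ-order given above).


|Q|=13, |F|=0, |δ|=19 (10 ε).
min D↑ (1 st, q0=0, F={0}): 0:d→0,7→0,8→0,z→0,v→0 [Hopcroft].
ε ∈ L(D↑) ⇒ ↓L = ∅.

Antichain: [ε].


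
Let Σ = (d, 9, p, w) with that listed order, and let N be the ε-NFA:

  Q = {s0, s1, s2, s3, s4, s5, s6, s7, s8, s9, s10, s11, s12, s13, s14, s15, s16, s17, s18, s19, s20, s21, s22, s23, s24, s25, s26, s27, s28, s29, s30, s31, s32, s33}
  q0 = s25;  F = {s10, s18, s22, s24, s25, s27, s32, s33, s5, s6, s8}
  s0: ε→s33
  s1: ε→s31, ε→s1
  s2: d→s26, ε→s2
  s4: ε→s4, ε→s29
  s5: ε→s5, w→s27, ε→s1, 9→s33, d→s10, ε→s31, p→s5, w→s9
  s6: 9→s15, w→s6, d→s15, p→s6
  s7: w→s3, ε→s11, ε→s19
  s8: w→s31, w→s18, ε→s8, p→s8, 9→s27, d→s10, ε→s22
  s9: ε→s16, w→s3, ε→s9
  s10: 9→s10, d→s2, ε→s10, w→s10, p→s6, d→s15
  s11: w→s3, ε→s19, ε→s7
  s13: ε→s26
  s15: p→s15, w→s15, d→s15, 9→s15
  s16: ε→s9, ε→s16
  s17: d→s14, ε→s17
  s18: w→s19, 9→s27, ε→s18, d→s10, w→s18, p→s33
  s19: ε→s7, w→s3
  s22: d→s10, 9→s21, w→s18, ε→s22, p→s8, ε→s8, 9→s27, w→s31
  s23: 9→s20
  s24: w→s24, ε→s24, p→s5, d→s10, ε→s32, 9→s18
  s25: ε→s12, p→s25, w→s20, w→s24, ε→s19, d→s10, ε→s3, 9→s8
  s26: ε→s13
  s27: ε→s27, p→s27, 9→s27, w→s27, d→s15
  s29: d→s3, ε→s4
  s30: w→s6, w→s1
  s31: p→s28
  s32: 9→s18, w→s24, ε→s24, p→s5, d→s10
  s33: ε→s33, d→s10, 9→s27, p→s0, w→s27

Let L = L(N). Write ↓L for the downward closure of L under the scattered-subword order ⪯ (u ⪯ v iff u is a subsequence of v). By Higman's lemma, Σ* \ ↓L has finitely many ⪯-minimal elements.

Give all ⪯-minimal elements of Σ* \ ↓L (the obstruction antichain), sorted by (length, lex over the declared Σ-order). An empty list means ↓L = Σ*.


min(Σ*\↓L) = [dd, dp9, 99d, wpwd].

|Q|=34, |F|=11, |δ|=102 (36 ε).
min D↑ (10 st, q0=0, F={4}): 0:d→1,9→2,p→0,w→3 1:d→4,9→1,p→5,w→1 2:d→1,9→6,p→2,w→7 3:d→1,9→7,p→8,w→3 4:d→4,9→4,p→4,w→4 5:d→4,9→4,p→5,w→5 6:d→4,9→6,p→6,w→6 7:d→1,9→6,p→9,w→7 8:d→1,9→9,p→8,w→6 9:d→1,9→6,p→9,w→6.
'dd': |S_i|=[28, 6, 4] end={s13,s15,s2,s26} ∉↓L; 2/2 deletions ∈↓L.
'dp9': |S_i|=[28, 6, 2, 1] end={s15} ∉↓L; 3/3 deletions ∈↓L.
'99d': run [28, 19, 8, 4] end={s13,s15,s2,s26} rej; 3/3 del acc.
'wpwd': N↓-sim [28, 23, 16, 10, 4] end={s13,s15,s2,s26} — reject; 4/4 deletions ∈↓L.
4 minimals (antichain).


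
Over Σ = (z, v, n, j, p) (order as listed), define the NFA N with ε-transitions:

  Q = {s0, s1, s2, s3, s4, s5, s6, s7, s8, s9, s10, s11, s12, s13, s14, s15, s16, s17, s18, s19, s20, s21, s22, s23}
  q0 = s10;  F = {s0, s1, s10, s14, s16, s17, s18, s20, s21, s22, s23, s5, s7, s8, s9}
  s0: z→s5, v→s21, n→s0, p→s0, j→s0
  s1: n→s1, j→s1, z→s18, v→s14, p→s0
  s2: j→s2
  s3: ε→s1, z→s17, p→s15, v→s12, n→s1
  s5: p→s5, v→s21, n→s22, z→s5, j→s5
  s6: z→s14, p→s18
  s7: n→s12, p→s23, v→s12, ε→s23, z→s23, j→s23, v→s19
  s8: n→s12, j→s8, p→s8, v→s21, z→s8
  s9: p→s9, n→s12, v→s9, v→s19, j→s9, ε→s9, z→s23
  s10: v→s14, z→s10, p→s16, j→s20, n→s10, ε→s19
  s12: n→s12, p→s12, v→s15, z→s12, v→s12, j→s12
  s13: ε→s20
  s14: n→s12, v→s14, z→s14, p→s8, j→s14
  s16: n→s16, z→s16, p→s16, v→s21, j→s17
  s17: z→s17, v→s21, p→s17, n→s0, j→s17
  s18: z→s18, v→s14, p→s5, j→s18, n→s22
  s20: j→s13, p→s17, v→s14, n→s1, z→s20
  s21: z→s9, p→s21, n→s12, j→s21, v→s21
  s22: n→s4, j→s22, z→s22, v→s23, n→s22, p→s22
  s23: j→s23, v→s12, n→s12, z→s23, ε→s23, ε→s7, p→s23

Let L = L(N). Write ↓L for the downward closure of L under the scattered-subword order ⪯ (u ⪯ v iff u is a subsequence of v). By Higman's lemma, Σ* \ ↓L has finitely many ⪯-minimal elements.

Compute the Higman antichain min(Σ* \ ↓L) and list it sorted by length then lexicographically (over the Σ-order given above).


A = [vn, pvzzv, jnznvv].

|Q|=24, |F|=15, |δ|=98 (7 ε).
min D↑ (15 st, q0=0, F={4}): 0:z→0,v→1,n→0,j→2,p→3 1:z→1,v→1,n→4,j→1,p→5 2:z→2,v→1,n→6,j→2,p→7 3:z→3,v→8,n→3,j→7,p→3 4:z→4,v→4,n→4,j→4,p→4 5:z→5,v→8,n→4,j→5,p→5 6:z→9,v→1,n→6,j→6,p→10 7:z→7,v→8,n→10,j→7,p→7 8:z→11,v→8,n→4,j→8,p→8 9:z→9,v→1,n→12,j→9,p→13 10:z→13,v→8,n→10,j→10,p→10 11:z→14,v→11,n→4,j→11,p→11 12:z→12,v→14,n→12,j→12,p→12 13:z→13,v→8,n→12,j→13,p→13 14:z→14,v→4,n→4,j→14,p→14.
'vn': |S_i|=[20, 9, 2] end={s12,s15} rej; 2/2 del acc.
'pvzzv': run [20, 14, 7, 6, 5, 3] end={s12,s15,s19} ∉↓L; 5/5 deletions ∈↓L.
'jnznvv': run [20, 18, 15, 13, 7, 5, 3] end={s12,s15,s19} ∉↓L; 6/6 deletions ∈↓L.
3 minimals (antichain).


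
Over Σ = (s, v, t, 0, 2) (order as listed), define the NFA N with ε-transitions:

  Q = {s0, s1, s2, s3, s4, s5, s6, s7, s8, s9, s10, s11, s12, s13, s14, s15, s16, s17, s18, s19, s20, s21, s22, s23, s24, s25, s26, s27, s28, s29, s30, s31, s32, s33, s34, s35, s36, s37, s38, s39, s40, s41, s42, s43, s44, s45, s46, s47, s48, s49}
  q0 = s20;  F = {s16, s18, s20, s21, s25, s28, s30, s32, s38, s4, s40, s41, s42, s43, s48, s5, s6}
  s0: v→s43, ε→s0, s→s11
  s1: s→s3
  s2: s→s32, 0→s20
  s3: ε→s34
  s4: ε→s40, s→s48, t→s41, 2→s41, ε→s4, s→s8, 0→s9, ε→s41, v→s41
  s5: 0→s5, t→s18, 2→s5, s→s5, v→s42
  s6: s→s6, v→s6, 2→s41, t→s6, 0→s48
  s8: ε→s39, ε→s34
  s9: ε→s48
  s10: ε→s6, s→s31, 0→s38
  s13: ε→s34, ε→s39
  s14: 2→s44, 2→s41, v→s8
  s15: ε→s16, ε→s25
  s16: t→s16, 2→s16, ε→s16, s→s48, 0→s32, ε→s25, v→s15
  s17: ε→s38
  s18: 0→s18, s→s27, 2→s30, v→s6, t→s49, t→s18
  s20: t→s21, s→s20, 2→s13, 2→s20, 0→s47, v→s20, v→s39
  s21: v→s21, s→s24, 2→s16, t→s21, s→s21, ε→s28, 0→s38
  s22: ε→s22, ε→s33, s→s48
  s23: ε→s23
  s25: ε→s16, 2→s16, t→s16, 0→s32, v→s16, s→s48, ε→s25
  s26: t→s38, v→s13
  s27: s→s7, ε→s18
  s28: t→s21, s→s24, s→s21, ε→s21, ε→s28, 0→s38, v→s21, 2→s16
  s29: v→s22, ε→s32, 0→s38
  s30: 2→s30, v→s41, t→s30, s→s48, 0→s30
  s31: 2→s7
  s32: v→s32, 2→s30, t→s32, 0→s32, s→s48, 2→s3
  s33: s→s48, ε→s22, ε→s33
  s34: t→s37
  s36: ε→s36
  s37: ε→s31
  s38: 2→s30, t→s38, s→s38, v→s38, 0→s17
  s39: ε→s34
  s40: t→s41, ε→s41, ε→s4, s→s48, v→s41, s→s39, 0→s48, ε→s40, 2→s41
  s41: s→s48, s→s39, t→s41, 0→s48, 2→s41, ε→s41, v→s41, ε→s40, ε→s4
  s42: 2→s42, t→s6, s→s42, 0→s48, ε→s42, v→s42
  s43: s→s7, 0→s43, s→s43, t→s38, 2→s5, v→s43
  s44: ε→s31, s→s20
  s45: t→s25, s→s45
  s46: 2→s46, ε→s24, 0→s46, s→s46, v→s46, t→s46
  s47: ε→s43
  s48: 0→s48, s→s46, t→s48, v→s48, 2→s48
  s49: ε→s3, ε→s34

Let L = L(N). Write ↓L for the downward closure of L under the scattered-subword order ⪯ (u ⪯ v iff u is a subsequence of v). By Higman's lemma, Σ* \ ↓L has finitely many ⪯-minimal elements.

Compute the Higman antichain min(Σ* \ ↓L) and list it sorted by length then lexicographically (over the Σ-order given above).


|Q|=50, |F|=17, |δ|=165 (43 ε).
min D↑ (14 st, q0=0, F={12}): 0:s→0,v→0,t→1,0→2,2→0 1:s→1,v→1,t→1,0→3,2→4 2:s→2,v→2,t→3,0→2,2→5 3:s→3,v→3,t→3,0→3,2→6 4:s→7,v→4,t→4,0→8,2→4 5:s→5,v→9,t→10,0→5,2→5 6:s→7,v→11,t→6,0→6,2→6 7:s→12,v→7,t→7,0→7,2→7 8:s→7,v→8,t→8,0→8,2→6 9:s→9,v→9,t→13,0→7,2→9 10:s→10,v→13,t→10,0→10,2→6 11:s→7,v→11,t→11,0→7,2→11 12:s→12,v→12,t→12,0→12,2→12 13:s→13,v→13,t→13,0→7,2→11 (ε-aug+det+¬).
't2ss': |S_i|=[33, 27, 19, 9, 2] end={s24,s46} — reject; 4/4 deletions ∈↓L.
'02v0s': N↓-sim [33, 26, 21, 15, 4, 2] end={s24,s46} rej; 5/5 single-dels accept.
2 words, ⪯-incomp.

A = [t2ss, 02v0s].


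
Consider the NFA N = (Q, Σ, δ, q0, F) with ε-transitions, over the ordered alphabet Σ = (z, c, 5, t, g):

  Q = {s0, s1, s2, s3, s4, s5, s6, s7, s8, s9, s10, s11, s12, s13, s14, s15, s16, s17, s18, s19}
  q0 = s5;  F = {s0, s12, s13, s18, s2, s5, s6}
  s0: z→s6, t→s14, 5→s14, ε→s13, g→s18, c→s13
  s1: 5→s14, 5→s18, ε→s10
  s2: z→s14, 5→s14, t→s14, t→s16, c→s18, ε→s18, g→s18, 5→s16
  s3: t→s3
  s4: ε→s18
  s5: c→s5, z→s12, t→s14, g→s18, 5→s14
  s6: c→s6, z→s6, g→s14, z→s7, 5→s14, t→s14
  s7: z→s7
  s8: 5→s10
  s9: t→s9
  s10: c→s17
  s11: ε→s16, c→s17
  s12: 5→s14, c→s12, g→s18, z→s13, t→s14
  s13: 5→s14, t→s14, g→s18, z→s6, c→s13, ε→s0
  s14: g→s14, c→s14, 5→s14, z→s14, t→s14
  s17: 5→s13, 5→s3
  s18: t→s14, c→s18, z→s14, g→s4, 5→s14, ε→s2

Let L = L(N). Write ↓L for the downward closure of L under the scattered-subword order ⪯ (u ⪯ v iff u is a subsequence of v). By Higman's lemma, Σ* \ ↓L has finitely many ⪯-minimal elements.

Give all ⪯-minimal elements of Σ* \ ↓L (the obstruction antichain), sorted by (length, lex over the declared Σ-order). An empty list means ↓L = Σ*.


Antichain: [5, t, gz, zzzg].

|Q|=20, |F|=7, |δ|=60 (7 ε).
min D↑ (6 st, q0=0, F={2}): 0:z→1,c→0,5→2,t→2,g→3 1:z→4,c→1,5→2,t→2,g→3 2:z→2,c→2,5→2,t→2,g→2 3:z→2,c→3,5→2,t→2,g→3 4:z→5,c→4,5→2,t→2,g→3 5:z→5,c→5,5→2,t→2,g→2 (ε-aug+det+¬).
'5': |S_i|=[11, 2] end={s14,s16} ∉↓L; 1/1 deletions ∈↓L.
't': run [11, 2] end={s14,s16} ∉↓L; 1/1 deletions ∈↓L.
'gz': N↓-sim [11, 5, 1] end={s14} ∉↓L; 2/2 single-dels accept.
'zzzg': N↓-sim [11, 10, 9, 3, 1] end={s14} ∉↓L; 4/4 del acc.
4 words, ⪯-incomp.


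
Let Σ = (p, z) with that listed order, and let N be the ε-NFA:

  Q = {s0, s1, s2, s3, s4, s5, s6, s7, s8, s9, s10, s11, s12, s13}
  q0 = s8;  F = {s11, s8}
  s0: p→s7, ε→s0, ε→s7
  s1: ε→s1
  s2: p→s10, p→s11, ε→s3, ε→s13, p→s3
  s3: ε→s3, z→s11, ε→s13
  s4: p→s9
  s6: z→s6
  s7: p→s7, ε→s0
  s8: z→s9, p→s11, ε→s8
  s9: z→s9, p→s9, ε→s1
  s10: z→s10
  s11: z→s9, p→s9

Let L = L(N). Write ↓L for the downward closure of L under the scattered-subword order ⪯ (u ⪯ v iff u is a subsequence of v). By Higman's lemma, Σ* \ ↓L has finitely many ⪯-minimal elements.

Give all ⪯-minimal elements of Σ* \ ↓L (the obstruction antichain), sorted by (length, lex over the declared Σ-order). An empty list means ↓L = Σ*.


|Q|=14, |F|=2, |δ|=25 (10 ε).
min D↑ (3 st, q0=0, F={2}): 0:p→1,z→2 1:p→2,z→2 2:p→2,z→2.
'z': run [4, 2] end={s1,s9} rej; 1/1 deletions ∈↓L.
'pp': N↓-sim [4, 3, 2] end={s1,s9} ∉↓L; 2/2 del acc.
2 words, ⪯-incomp.

Antichain: [z, pp].


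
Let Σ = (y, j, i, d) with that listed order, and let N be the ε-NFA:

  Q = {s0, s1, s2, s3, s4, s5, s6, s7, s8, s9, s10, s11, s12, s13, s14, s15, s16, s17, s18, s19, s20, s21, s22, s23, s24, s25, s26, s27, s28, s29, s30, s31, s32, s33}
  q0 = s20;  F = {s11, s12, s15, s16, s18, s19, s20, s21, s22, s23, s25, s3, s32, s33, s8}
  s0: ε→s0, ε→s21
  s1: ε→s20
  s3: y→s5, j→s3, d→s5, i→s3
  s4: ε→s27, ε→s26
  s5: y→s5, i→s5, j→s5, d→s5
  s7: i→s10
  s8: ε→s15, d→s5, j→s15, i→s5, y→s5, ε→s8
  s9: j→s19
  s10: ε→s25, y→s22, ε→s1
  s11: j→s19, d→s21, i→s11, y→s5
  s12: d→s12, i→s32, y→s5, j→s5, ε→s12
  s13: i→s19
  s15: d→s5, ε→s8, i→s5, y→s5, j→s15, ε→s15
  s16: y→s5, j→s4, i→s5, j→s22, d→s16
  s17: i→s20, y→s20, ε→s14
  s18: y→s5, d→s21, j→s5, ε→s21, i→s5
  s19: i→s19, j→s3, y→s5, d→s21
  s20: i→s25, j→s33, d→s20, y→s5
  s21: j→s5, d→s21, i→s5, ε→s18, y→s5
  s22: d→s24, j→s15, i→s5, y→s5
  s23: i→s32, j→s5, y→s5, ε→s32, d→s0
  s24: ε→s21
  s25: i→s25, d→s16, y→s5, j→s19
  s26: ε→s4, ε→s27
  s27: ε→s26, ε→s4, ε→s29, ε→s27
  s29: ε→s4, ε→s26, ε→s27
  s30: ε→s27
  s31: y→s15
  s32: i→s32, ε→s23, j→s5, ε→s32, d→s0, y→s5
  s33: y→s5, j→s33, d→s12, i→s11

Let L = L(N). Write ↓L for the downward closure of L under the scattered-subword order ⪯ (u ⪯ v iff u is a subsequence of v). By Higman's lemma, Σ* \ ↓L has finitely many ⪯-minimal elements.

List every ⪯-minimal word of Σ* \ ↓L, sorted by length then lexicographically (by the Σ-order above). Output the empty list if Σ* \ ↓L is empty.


Antichain: [y, jdj, idi, ijjd].

|Q|=34, |F|=15, |δ|=101 (29 ε).
min D↑ (13 st, q0=0, F={1}): 0:y→1,j→2,i→3,d→0 1:y→1,j→1,i→1,d→1 2:y→1,j→2,i→4,d→5 3:y→1,j→6,i→3,d→7 4:y→1,j→6,i→4,d→8 5:y→1,j→1,i→9,d→5 6:y→1,j→10,i→6,d→8 7:y→1,j→11,i→1,d→7 8:y→1,j→1,i→1,d→8 9:y→1,j→1,i→9,d→8 10:y→1,j→10,i→10,d→1 11:y→1,j→12,i→1,d→8 12:y→1,j→12,i→1,d→1 (ε-aug+det+¬).
'y': N↓-sim [22, 1] end={s5} — reject; 1/1 single-dels accept.
'jdj': |S_i|=[22, 19, 8, 1] end={s5} rej; 3/3 deletions ∈↓L.
'idi': run [22, 19, 13, 1] end={s5} — reject; 3/3 single-dels accept.
'ijjd': |S_i|=[22, 19, 13, 4, 1] end={s5} rej; 4/4 deletions ∈↓L.
4 words, ⪯-incomp.


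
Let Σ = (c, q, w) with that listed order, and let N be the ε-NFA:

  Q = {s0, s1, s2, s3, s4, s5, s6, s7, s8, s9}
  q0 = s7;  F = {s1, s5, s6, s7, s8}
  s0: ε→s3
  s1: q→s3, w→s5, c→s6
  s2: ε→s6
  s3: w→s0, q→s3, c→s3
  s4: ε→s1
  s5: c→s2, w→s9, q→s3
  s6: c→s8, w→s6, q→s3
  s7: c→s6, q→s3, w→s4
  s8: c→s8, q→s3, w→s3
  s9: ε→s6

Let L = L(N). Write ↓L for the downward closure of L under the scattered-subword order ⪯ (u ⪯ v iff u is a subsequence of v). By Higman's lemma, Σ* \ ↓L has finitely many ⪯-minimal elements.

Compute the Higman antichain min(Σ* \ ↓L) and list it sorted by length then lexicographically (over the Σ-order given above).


A = [q, ccw, wwwcw].

|Q|=10, |F|=5, |δ|=22 (4 ε).
min D↑ (6 st, q0=0, F={2}): 0:c→1,q→2,w→3 1:c→4,q→2,w→1 2:c→2,q→2,w→2 3:c→1,q→2,w→5 4:c→4,q→2,w→2 5:c→1,q→2,w→1.
'q': run [10, 2] end={s0,s3} rej; 1/1 deletions ∈↓L.
'ccw': run [10, 5, 3, 2] end={s0,s3} ∉↓L; 3/3 del acc.
'wwwcw': N↓-sim [10, 9, 7, 5, 3, 2] end={s0,s3} ∉↓L; 5/5 del acc.
3 words, ⪯-incomp.


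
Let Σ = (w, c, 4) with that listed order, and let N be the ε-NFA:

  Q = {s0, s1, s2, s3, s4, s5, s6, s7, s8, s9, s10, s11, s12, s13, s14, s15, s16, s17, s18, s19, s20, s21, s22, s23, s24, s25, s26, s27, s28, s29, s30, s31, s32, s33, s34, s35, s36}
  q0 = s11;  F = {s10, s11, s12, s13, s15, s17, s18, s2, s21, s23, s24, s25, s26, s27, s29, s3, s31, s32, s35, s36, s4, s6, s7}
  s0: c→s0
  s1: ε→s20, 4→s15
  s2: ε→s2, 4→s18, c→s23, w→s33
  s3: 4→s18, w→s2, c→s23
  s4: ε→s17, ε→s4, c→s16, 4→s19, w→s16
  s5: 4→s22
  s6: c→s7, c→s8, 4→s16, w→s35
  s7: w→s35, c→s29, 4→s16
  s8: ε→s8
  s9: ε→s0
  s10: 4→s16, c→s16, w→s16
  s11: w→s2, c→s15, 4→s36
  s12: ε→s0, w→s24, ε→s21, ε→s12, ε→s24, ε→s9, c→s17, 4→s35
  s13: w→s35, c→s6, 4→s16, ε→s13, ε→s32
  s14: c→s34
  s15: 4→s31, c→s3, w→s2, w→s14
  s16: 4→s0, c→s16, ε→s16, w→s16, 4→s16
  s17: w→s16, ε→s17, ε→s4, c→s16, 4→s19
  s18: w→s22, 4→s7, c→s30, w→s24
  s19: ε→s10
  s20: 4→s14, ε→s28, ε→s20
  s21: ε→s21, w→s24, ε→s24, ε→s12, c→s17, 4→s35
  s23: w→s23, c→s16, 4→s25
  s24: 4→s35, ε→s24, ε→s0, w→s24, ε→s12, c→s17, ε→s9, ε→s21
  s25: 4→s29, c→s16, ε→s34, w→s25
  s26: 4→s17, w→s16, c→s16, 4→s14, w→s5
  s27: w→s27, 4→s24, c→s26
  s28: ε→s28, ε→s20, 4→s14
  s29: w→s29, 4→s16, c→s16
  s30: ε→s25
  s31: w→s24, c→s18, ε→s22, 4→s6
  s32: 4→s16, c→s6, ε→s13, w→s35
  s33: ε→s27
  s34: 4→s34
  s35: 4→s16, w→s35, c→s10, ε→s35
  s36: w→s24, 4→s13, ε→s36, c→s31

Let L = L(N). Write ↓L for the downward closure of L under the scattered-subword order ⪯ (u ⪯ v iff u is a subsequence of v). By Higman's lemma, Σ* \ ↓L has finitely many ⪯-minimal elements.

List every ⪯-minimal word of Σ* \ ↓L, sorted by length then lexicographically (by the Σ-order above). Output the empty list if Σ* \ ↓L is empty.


Antichain: [wcc, 444, wwcw, cccc, 4wcw].

|Q|=37, |F|=23, |δ|=121 (36 ε).
min D↑ (20 st, q0=0, F={12}): 0:w→1,c→2,4→3 1:w→4,c→5,4→6 2:w→1,c→7,4→8 3:w→9,c→8,4→10 4:w→4,c→11,4→9 5:w→5,c→12,4→13 6:w→9,c→13,4→14 7:w→1,c→5,4→6 8:w→9,c→6,4→15 9:w→9,c→16,4→17 10:w→17,c→15,4→12 11:w→12,c→12,4→16 12:w→12,c→12,4→12 13:w→13,c→12,4→18 14:w→17,c→18,4→12 15:w→17,c→14,4→12 16:w→12,c→12,4→19 17:w→17,c→19,4→12 18:w→18,c→12,4→12 19:w→12,c→12,4→12 (ε-aug+det+¬).
'wcc': run [34, 25, 15, 3] end={s0,s16,s34} rej; 3/3 del acc.
'444': run [34, 25, 12, 3] end={s0,s16,s34} ∉↓L; 3/3 del acc.
'wwcw': |S_i|=[34, 25, 21, 11, 4] end={s0,s16,s22,s5} — reject; 4/4 single-dels accept.
'cccc': N↓-sim [34, 30, 27, 15, 3] end={s0,s16,s34} — reject; 4/4 deletions ∈↓L.
'4wcw': |S_i|=[34, 25, 15, 6, 2] end={s0,s16} — reject; 4/4 del acc.
5 minimals (antichain).


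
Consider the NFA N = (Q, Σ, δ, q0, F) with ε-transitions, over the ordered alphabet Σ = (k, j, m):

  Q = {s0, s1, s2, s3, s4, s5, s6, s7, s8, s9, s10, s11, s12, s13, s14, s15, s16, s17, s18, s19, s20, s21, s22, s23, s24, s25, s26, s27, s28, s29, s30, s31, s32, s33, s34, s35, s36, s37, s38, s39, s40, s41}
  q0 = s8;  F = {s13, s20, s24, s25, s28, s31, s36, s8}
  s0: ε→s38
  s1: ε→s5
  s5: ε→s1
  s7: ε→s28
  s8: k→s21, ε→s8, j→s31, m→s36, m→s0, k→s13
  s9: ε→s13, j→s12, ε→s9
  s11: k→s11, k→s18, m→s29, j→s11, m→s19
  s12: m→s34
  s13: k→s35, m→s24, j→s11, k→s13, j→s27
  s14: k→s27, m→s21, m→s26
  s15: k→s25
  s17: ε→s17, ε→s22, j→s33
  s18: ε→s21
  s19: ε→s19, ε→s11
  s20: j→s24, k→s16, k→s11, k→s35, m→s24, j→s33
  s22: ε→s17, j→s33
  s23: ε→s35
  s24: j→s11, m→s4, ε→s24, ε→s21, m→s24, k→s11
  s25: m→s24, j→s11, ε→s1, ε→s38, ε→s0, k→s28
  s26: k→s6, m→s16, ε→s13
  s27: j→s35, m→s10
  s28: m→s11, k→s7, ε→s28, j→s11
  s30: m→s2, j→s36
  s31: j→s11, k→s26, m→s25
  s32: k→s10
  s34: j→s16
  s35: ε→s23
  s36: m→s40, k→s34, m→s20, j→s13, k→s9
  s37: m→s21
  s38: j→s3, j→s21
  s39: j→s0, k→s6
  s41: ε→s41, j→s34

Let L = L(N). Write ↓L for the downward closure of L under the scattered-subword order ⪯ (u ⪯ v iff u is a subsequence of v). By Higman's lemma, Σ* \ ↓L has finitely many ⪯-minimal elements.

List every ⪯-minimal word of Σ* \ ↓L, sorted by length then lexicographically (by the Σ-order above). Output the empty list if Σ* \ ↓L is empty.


|Q|=42, |F|=8, |δ|=84 (23 ε).
min D↑ (9 st, q0=0, F={4}): 0:k→1,j→2,m→3 1:k→1,j→4,m→5 2:k→1,j→4,m→6 3:k→1,j→1,m→7 4:k→4,j→4,m→4 5:k→4,j→4,m→5 6:k→8,j→4,m→5 7:k→4,j→5,m→5 8:k→8,j→4,m→4 (ε-aug+det+¬).
'kj': N↓-sim [32, 20, 12] end={s10,s11,s12,s16,s18,s19,s21,s23,s27,s29,s34,s35} ∉↓L; 2/2 deletions ∈↓L.
'jj': run [32, 27, 11] end={s10,s11,s16,s18,s19,s21,s23,s27,s29,s3,s35} — reject; 2/2 del acc.
'kmk': run [32, 20, 10, 5] end={s11,s18,s19,s21,s29} rej; 3/3 del acc.
'mmk': |S_i|=[32, 28, 15, 8] end={s11,s16,s18,s19,s21,s23,s29,s35} ∉↓L; 3/3 del acc.
'jmkm': |S_i|=[32, 27, 18, 7, 5] end={s11,s18,s19,s21,s29} rej; 4/4 deletions ∈↓L.
'mmmj': run [32, 28, 15, 7, 5] end={s11,s18,s19,s21,s29} rej; 4/4 deletions ∈↓L.
6 obstructions.

A = [kj, jj, kmk, mmk, jmkm, mmmj].


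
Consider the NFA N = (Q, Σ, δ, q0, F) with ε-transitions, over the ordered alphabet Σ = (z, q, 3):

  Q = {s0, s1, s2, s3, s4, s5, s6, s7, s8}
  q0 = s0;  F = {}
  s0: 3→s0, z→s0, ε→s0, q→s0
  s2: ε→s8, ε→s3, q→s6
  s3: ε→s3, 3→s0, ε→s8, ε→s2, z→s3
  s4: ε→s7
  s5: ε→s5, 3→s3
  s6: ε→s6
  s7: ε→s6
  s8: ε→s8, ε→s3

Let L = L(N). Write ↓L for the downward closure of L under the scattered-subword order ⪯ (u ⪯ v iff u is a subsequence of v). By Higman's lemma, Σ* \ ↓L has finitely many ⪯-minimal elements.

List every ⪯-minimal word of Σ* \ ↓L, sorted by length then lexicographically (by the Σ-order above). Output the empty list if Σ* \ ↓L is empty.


min(Σ*\↓L) = [ε].

|Q|=9, |F|=0, |δ|=19 (12 ε).
min D↑ (1 st, q0=0, F={0}): 0:z→0,q→0,3→0 [Hopcroft].
ε ∈ L(D↑) — L = ∅.


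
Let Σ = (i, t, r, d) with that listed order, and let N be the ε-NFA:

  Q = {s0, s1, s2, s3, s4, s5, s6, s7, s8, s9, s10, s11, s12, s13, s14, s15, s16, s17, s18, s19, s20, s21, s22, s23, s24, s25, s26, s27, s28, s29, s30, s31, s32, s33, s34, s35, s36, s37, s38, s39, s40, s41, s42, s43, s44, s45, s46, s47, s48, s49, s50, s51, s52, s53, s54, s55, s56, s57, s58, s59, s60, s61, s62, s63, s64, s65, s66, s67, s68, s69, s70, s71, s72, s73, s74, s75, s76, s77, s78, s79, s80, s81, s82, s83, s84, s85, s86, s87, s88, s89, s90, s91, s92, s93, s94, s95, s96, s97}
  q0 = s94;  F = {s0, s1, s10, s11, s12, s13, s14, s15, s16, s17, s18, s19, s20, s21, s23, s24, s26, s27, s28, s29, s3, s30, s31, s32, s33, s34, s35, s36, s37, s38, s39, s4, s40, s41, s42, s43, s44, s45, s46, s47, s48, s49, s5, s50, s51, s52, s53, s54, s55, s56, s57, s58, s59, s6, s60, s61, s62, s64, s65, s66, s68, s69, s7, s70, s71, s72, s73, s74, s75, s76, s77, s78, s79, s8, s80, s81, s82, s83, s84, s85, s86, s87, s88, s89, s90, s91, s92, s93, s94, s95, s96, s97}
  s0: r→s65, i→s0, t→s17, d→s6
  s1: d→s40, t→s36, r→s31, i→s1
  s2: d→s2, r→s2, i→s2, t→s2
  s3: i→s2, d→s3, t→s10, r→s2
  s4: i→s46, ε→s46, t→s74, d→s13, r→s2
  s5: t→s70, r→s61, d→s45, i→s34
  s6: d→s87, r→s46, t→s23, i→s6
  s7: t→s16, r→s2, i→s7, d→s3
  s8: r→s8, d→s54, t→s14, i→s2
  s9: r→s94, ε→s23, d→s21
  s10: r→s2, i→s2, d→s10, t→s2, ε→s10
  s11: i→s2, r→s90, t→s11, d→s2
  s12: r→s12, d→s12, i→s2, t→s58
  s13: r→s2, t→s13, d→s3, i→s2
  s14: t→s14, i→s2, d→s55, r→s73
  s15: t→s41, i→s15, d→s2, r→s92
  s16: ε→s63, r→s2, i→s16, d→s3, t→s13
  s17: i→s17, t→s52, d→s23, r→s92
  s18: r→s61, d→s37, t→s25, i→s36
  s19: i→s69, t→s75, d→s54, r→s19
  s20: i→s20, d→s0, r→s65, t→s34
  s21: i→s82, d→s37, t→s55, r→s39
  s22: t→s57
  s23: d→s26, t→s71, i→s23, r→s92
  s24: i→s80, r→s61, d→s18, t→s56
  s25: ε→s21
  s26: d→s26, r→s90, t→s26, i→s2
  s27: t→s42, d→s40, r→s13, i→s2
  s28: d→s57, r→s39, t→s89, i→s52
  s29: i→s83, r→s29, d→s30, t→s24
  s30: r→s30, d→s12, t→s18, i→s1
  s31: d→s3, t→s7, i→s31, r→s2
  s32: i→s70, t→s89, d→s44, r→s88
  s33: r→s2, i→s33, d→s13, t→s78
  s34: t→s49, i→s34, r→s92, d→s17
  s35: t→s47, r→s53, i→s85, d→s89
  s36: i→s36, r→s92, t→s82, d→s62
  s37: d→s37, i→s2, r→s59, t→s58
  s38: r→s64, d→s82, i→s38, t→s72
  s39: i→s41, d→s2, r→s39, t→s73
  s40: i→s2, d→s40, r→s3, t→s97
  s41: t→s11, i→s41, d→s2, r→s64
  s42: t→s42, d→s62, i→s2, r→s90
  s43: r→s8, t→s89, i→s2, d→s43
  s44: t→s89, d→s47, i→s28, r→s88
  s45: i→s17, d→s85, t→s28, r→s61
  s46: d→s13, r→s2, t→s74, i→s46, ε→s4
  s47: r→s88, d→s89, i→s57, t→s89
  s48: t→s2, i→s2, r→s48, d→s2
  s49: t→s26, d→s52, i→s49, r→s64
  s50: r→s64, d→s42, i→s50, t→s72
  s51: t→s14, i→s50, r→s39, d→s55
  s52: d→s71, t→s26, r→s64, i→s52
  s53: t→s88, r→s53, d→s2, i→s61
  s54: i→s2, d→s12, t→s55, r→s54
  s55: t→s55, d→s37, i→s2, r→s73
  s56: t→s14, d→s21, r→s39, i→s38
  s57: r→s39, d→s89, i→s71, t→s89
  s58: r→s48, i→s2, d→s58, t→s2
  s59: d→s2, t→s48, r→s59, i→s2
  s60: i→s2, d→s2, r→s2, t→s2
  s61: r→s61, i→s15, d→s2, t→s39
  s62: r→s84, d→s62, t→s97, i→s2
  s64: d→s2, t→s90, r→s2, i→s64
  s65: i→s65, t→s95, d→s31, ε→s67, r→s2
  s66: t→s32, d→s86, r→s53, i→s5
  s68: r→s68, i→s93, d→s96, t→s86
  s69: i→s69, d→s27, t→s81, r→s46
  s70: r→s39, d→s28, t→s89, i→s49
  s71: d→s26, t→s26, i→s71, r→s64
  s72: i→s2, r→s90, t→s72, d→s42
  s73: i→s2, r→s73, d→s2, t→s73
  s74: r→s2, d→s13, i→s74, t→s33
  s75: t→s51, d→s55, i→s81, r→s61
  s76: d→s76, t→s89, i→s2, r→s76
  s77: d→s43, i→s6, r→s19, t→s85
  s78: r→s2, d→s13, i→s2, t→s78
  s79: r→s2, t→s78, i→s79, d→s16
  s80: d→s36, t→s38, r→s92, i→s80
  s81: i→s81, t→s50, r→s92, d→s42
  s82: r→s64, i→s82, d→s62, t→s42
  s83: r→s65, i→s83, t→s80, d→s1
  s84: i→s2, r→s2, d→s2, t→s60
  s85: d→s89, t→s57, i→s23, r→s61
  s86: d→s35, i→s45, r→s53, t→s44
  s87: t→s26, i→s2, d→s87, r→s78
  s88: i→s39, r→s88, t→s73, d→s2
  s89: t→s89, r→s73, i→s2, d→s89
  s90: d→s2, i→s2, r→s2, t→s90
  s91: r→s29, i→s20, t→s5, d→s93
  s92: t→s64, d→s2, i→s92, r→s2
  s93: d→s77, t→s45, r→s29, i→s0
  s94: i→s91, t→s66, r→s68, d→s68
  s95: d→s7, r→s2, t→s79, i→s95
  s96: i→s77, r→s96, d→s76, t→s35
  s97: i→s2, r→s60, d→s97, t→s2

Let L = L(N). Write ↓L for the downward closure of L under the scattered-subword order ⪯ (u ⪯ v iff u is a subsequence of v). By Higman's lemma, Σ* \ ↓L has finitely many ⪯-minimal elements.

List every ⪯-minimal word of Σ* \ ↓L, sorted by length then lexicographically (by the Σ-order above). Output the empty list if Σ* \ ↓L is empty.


Antichain: [trd, iirr, ttti, rddi, dddi, irddtt].

|Q|=98, |F|=92, |δ|=382 (7 ε).
min D↑ (92 st, q0=0, F={25}): 0:i→1,t→2,r→3,d→3 1:i→4,t→5,r→6,d→7 2:i→5,t→8,r→9,d→10 3:i→7,t→10,r→3,d→11 4:i→4,t→12,r→13,d→14 5:i→12,t→15,r→16,d→17 6:i→18,t→19,r→6,d→20 7:i→14,t→17,r→6,d→21 8:i→15,t→22,r→23,d→24 9:i→16,t→23,r→9,d→25 10:i→17,t→24,r→9,d→26 11:i→21,t→26,r→11,d→27 12:i→12,t→28,r→29,d→30 13:i→13,t→31,r→25,d→32 14:i→14,t→30,r→13,d→33 15:i→28,t→22,r→34,d→35 16:i→36,t→34,r→16,d→25 17:i→30,t→35,r→16,d→37 18:i→18,t→38,r→13,d→39 19:i→38,t→40,r→16,d→41 20:i→39,t→41,r→20,d→42 21:i→33,t→37,r→43,d→44 22:i→25,t→22,r→45,d→22 23:i→34,t→45,r→23,d→25 24:i→35,t→22,r→23,d→46 25:i→25,t→25,r→25,d→25 26:i→37,t→46,r→9,d→22 27:i→25,t→22,r→27,d→27 28:i→28,t→47,r→48,d→49 29:i→29,t→48,r→25,d→25 30:i→30,t→49,r→29,d→50 31:i→31,t→51,r→25,d→52 32:i→32,t→52,r→25,d→53 33:i→33,t→50,r→54,d→55 34:i→56,t→45,r→34,d→25 35:i→49,t→22,r→34,d→57 36:i→36,t→56,r→29,d→25 37:i→50,t→57,r→16,d→22 38:i→38,t→58,r→29,d→59 39:i→39,t→59,r→32,d→60 40:i→58,t→61,r→34,d→62 41:i→59,t→62,r→16,d→63 42:i→25,t→64,r→42,d→42 43:i→65,t→66,r→43,d→67 44:i→25,t→22,r→68,d→44 45:i→25,t→45,r→45,d→25 46:i→57,t→22,r→23,d→22 47:i→25,t→47,r→69,d→47 48:i→48,t→69,r→25,d→25 49:i→49,t→47,r→48,d→70 50:i→50,t→70,r→29,d→47 51:i→51,t→71,r→25,d→72 52:i→52,t→72,r→25,d→53 53:i→25,t→73,r→25,d→53 54:i→54,t→74,r→25,d→75 55:i→25,t→47,r→71,d→55 56:i→56,t→76,r→48,d→25 57:i→70,t→22,r→34,d→22 58:i→58,t→77,r→48,d→78 59:i→59,t→78,r→29,d→79 60:i→25,t→80,r→53,d→60 61:i→25,t→61,r→45,d→81 62:i→78,t→81,r→34,d→63 63:i→25,t→64,r→82,d→63 64:i→25,t→25,r→83,d→64 65:i→65,t→84,r→54,d→85 66:i→84,t→86,r→16,d→81 67:i→25,t→81,r→67,d→42 68:i→25,t→61,r→68,d→67 69:i→25,t→69,r→25,d→25 70:i→70,t→47,r→48,d→47 71:i→25,t→71,r→25,d→75 72:i→72,t→75,r→25,d→53 73:i→25,t→25,r→25,d→73 74:i→74,t→87,r→25,d→75 75:i→25,t→75,r→25,d→53 76:i→25,t→76,r→69,d→25 77:i→25,t→77,r→69,d→88 78:i→78,t→88,r→48,d→79 79:i→25,t→80,r→89,d→79 80:i→25,t→25,r→90,d→80 81:i→25,t→81,r→45,d→63 82:i→25,t→83,r→82,d→25 83:i→25,t→25,r→83,d→25 84:i→84,t→91,r→29,d→88 85:i→25,t→88,r→75,d→60 86:i→91,t→61,r→34,d→81 87:i→87,t→71,r→25,d→75 88:i→25,t→88,r→69,d→79 89:i→25,t→90,r→25,d→25 90:i→25,t→25,r→25,d→25 91:i→91,t→77,r→48,d→88.
'trd': |S_i|=[96, 68, 16, 1] end={s2} rej; 3/3 del acc.
'iirr': N↓-sim [96, 84, 51, 22, 1] end={s2} rej; 4/4 deletions ∈↓L.
'ttti': run [96, 68, 46, 22, 1] end={s2} rej; 4/4 del acc.
'rddi': |S_i|=[96, 87, 68, 28, 1] end={s2} — reject; 4/4 deletions ∈↓L.
'dddi': run [96, 87, 68, 28, 1] end={s2} — reject; 4/4 deletions ∈↓L.
'irddtt': N↓-sim [96, 84, 62, 38, 13, 6, 1] end={s2} — reject; 6/6 single-dels accept.
6 words, ⪯-incomp.
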